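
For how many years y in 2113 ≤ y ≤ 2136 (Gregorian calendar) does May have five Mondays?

11

May has 31 days; it has five Mondays when Monday falls among the first (month-length − 28) days — i.e. when May 1 is one of Monday/Sunday/Saturday.
May 1 by year: 2113:Mon✓ 2114:Tue 2115:Wed 2116:Fri 2117:Sat✓ 2118:Sun✓ 2119:Mon✓ 2120:Wed 2121:Thu 2122:Fri 2123:Sat✓ 2124:Mon✓ 2125:Tue 2126:Wed 2127:Thu 2128:Sat✓ 2129:Sun✓ 2130:Mon✓ 2131:Tue 2132:Thu 2133:Fri 2134:Sat✓ 2135:Sun✓ 2136:Tue
Years with five Mondays: 2113, 2117, 2118, 2119, 2123, 2124, 2128, 2129, 2130, 2134, 2135 → 11.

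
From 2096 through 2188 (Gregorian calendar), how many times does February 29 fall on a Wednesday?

4

Leap years in 2096–2188: 23 of them.
Feb 29 weekday advances by 5 (mod 7) from one leap year to the next four years later (or differs when a century non-leap intervenes).
Leap-day weekdays: 2096:Wed✓ 2104:Fri 2108:Wed✓ 2112:Mon 2116:Sat 2120:Thu 2124:Tue 2128:Sun 2132:Fri 2136:Wed✓ 2140:Mon 2144:Sat 2148:Thu 2152:Tue 2156:Sun 2160:Fri 2164:Wed✓ 2168:Mon 2172:Sat 2176:Thu 2180:Tue 2184:Sun 2188:Fri
Wednesday: 2096, 2108, 2136, 2164 → 4.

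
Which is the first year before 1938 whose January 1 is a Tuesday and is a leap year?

1924

Jan 1 advances by 2 weekdays after a leap year and by 1 after a common year.
1938: Jan 1 is Saturday.
1937: Friday
1936: Wednesday (leap)
1935: Tuesday
1934: Monday
1933: Sunday
1932: Friday (leap)
1931: Thursday
1930: Wednesday
1929: Tuesday
1928: Sunday (leap)
1927: Saturday
1926: Friday
1925: Thursday
1924: Tuesday (leap)
1924 begins on a Tuesday and is a leap year.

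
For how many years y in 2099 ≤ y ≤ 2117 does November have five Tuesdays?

November has 30 days; it has five Tuesdays when Tuesday falls among the first (month-length − 28) days — i.e. when November 1 is one of Tuesday/Monday.
November 1 by year: 2099:Sun 2100:Mon✓ 2101:Tue✓ 2102:Wed 2103:Thu 2104:Sat 2105:Sun 2106:Mon✓ 2107:Tue✓ 2108:Thu 2109:Fri 2110:Sat 2111:Sun 2112:Tue✓ 2113:Wed 2114:Thu 2115:Fri 2116:Sun 2117:Mon✓
Years with five Tuesdays: 2100, 2101, 2106, 2107, 2112, 2117 → 6.

6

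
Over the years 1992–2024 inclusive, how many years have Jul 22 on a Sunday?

Track Jul 22's weekday year by year (advancing +1, or +2 across a Feb 29):
  1992: Wed  1993: Thu (+1)  1994: Fri (+1)  1995: Sat (+1)  1996: Mon (+2)
  1997: Tue (+1)  1998: Wed (+1)  1999: Thu (+1)  2000: Sat (+2)  2001: Sun (+1) ✓
  2002: Mon (+1)  2003: Tue (+1)  2004: Thu (+2)  2005: Fri (+1)  … (5 more years) …
  2011: Fri (+1)  2012: Sun (+2) ✓  2013: Mon (+1)  2014: Tue (+1)  2015: Wed (+1)
  2016: Fri (+2)  2017: Sat (+1)  2018: Sun (+1) ✓  2019: Mon (+1)  2020: Wed (+2)
  2021: Thu (+1)  2022: Fri (+1)  2023: Sat (+1)  2024: Mon (+2)
Sunday years: 2001, 2007, 2012, 2018 — 4 in total.

4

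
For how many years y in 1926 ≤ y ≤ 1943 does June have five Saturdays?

June has 30 days; it has five Saturdays when Saturday falls among the first (month-length − 28) days — i.e. when June 1 is one of Saturday/Friday.
June 1 by year: 1926:Tue 1927:Wed 1928:Fri✓ 1929:Sat✓ 1930:Sun 1931:Mon 1932:Wed 1933:Thu 1934:Fri✓ 1935:Sat✓ 1936:Mon 1937:Tue 1938:Wed 1939:Thu 1940:Sat✓ 1941:Sun 1942:Mon 1943:Tue
Years with five Saturdays: 1928, 1929, 1934, 1935, 1940 → 5.

5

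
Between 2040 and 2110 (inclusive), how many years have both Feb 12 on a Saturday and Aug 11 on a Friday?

2

Check each year's weekday for Feb 12 and Aug 11:
  2040: Sun/Sat  2041: Tue/Sun  2042: Wed/Mon  2043: Thu/Tue  2044: Fri/Thu  2045: Sun/Fri  2046: Mon/Sat  2047: Tue/Sun  2048: Wed/Tue  2049: Fri/Wed  2050: Sat/Thu  2051: Sun/Fri  2052: Mon/Sun  2053: Wed/Mon  …(43 more)…  2097: Tue/Sun  2098: Wed/Mon  2099: Thu/Tue  2100: Fri/Wed  2101: Sat/Thu  2102: Sun/Fri  2103: Mon/Sat  2104: Tue/Mon  2105: Thu/Tue  2106: Fri/Wed  2107: Sat/Thu  2108: Sun/Sat  2109: Tue/Sun  2110: Wed/Mon
Both conditions hold in: 2056, 2084 — 2.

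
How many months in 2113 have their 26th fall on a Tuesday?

2

Check the 26th of each month of 2113: Jan 26: Thu, Feb 26: Sun, Mar 26: Sun, Apr 26: Wed, May 26: Fri, Jun 26: Mon, Jul 26: Wed, Aug 26: Sat, Sep 26: Tue, Oct 26: Thu, Nov 26: Sun, Dec 26: Tue.
Tuesday occurs in September, December — 2 months.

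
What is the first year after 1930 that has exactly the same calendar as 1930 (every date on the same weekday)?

Two years share a calendar iff Jan 1 falls on the same weekday and both are leap or both are common. 1930: Jan 1 is Wednesday, common year.
1931: Jan 1 Thursday, common
1932: Jan 1 Friday, leap
1933: Jan 1 Sunday, common
1934: Jan 1 Monday, common
1935: Jan 1 Tuesday, common
1936: Jan 1 Wednesday, leap
1937: Jan 1 Friday, common
1938: Jan 1 Saturday, common
1939: Jan 1 Sunday, common
1940: Jan 1 Monday, leap
1941: Jan 1 Wednesday, common
1941 matches on both conditions.

1941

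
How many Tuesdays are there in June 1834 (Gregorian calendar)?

June 1834 has 30 days and begins on Sunday.
The first Tuesday is June 3.
Tuesdays fall on 3, 10, 17, 24 — that's 4.

4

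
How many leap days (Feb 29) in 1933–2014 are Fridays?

Leap years in 1933–2014: 20 of them.
Feb 29 weekday advances by 5 (mod 7) from one leap year to the next four years later (or differs when a century non-leap intervenes).
Leap-day weekdays: 1936:Sat 1940:Thu 1944:Tue 1948:Sun 1952:Fri✓ 1956:Wed 1960:Mon 1964:Sat 1968:Thu 1972:Tue 1976:Sun 1980:Fri✓ 1984:Wed 1988:Mon 1992:Sat 1996:Thu 2000:Tue 2004:Sun 2008:Fri✓ 2012:Wed
Friday: 1952, 1980, 2008 → 3.

3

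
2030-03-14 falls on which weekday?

January 1, 2030 is a Tuesday.
March 14 is day 73 of the year, i.e. 72 days after Jan 1.
72 mod 7 = 2, so advance 2 weekdays from Tuesday: Thursday.

Thursday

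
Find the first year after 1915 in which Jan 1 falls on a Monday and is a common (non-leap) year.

Jan 1 advances by 2 weekdays after a leap year and by 1 after a common year.
1915: Jan 1 is Friday.
1916: Saturday (leap)
1917: Monday
1917 begins on a Monday and is a common year.

1917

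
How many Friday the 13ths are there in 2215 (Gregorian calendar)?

Check the 13th of each month of 2215: Jan 13: Fri, Feb 13: Mon, Mar 13: Mon, Apr 13: Thu, May 13: Sat, Jun 13: Tue, Jul 13: Thu, Aug 13: Sun, Sep 13: Wed, Oct 13: Fri, Nov 13: Mon, Dec 13: Wed.
Friday occurs in January, October — 2 months.

2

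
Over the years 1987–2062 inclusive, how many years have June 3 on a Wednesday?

Track June 3's weekday year by year (advancing +1, or +2 across a Feb 29):
  1987: Wed ✓  1988: Fri (+2)  1989: Sat (+1)  1990: Sun (+1)  1991: Mon (+1)
  1992: Wed (+2) ✓  1993: Thu (+1)  1994: Fri (+1)  1995: Sat (+1)  1996: Mon (+2)
  1997: Tue (+1)  1998: Wed (+1) ✓  1999: Thu (+1)  2000: Sat (+2)  … (48 more years) …
  2049: Thu (+1)  2050: Fri (+1)  2051: Sat (+1)  2052: Mon (+2)  2053: Tue (+1)
  2054: Wed (+1) ✓  2055: Thu (+1)  2056: Sat (+2)  2057: Sun (+1)  2058: Mon (+1)
  2059: Tue (+1)  2060: Thu (+2)  2061: Fri (+1)  2062: Sat (+1)
Wednesday years: 1987, 1992, 1998, 2009, 2015, 2020, 2026, 2037, 2043, 2048, 2054 — 11 in total.

11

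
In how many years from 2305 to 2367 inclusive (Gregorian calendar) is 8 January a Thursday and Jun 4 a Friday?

2

Check each year's weekday for 8 January and Jun 4:
  2305: Sun/Sun  2306: Mon/Mon  2307: Tue/Tue  2308: Wed/Thu  2309: Fri/Fri  2310: Sat/Sat  2311: Sun/Sun  2312: Mon/Tue  2313: Wed/Wed  2314: Thu/Thu  2315: Fri/Fri  2316: Sat/Sun  2317: Mon/Mon  2318: Tue/Tue  …(35 more)…  2354: Fri/Fri  2355: Sat/Sat  2356: Sun/Mon  2357: Tue/Tue  2358: Wed/Wed  2359: Thu/Thu  2360: Fri/Sat  2361: Sun/Sun  2362: Mon/Mon  2363: Tue/Tue  2364: Wed/Thu  2365: Fri/Fri  2366: Sat/Sat  2367: Sun/Sun
Both conditions hold in: 2320, 2348 — 2.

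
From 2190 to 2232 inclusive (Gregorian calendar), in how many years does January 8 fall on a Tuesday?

6

Track January 8's weekday year by year (advancing +1, or +2 across a Feb 29):
  2190: Fri  2191: Sat (+1)  2192: Sun (+1)  2193: Tue (+2) ✓  2194: Wed (+1)
  2195: Thu (+1)  2196: Fri (+1)  2197: Sun (+2)  2198: Mon (+1)  2199: Tue (+1) ✓
  2200: Wed (+1)  2201: Thu (+1)  2202: Fri (+1)  2203: Sat (+1)  … (15 more years) …
  2219: Fri (+1)  2220: Sat (+1)  2221: Mon (+2)  2222: Tue (+1) ✓  2223: Wed (+1)
  2224: Thu (+1)  2225: Sat (+2)  2226: Sun (+1)  2227: Mon (+1)  2228: Tue (+1) ✓
  2229: Thu (+2)  2230: Fri (+1)  2231: Sat (+1)  2232: Sun (+1)
Tuesday years: 2193, 2199, 2205, 2211, 2222, 2228 — 6 in total.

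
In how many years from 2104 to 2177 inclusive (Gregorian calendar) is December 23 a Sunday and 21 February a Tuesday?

Check each year's weekday for December 23 and 21 February:
  2104: Tue/Thu  2105: Wed/Sat  2106: Thu/Sun  2107: Fri/Mon  2108: Sun/Tue ✓  2109: Mon/Thu  2110: Tue/Fri  2111: Wed/Sat  2112: Fri/Sun  2113: Sat/Tue  2114: Sun/Wed  2115: Mon/Thu  2116: Wed/Fri  2117: Thu/Sun  …(46 more)…  2164: Sun/Tue ✓  2165: Mon/Thu  2166: Tue/Fri  2167: Wed/Sat  2168: Fri/Sun  2169: Sat/Tue  2170: Sun/Wed  2171: Mon/Thu  2172: Wed/Fri  2173: Thu/Sun  2174: Fri/Mon  2175: Sat/Tue  2176: Mon/Wed  2177: Tue/Fri
Both conditions hold in: 2108, 2136, 2164 — 3.

3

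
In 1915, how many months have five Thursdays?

A month of length L has five Thursdays iff its first Thursday is on day ≤ L−28 (so day 1–3 in a 31-day month, 1–2 in a 30-day month, day 1 in a leap February).
Checking each month of 1915: Jan starts Fri (31d); Feb starts Mon (28d); Mar starts Mon (31d); Apr starts Thu (30d) ✓; May starts Sat (31d); Jun starts Tue (30d); Jul starts Thu (31d) ✓; Aug starts Sun (31d); Sep starts Wed (30d) ✓; Oct starts Fri (31d); Nov starts Mon (30d); Dec starts Wed (31d) ✓.
Five-Thursday months: April, July, September, December → 4.

4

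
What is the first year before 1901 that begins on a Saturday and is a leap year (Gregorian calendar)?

Jan 1 advances by 2 weekdays after a leap year and by 1 after a common year.
1901: Jan 1 is Tuesday.
1900: Monday
1899: Sunday
1898: Saturday
1897: Friday
1896: Wednesday (leap)
1895: Tuesday
1894: Monday
1893: Sunday
1892: Friday (leap)
1891: Thursday
1890: Wednesday
1889: Tuesday
1888: Sunday (leap)
1887: Saturday
1886: Friday
1885: Thursday
1884: Tuesday (leap)
1883: Monday
1882: Sunday
1881: Saturday
1880: Thursday (leap)
1879: Wednesday
1878: Tuesday
1877: Monday
1876: Saturday (leap)
1876 begins on a Saturday and is a leap year.

1876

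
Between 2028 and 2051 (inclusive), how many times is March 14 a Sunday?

3

Track March 14's weekday year by year (advancing +1, or +2 across a Feb 29):
  2028: Tue  2029: Wed (+1)  2030: Thu (+1)  2031: Fri (+1)  2032: Sun (+2) ✓
  2033: Mon (+1)  2034: Tue (+1)  2035: Wed (+1)  2036: Fri (+2)  2037: Sat (+1)
  2038: Sun (+1) ✓  2039: Mon (+1)  2040: Wed (+2)  2041: Thu (+1)  2042: Fri (+1)
  2043: Sat (+1)  2044: Mon (+2)  2045: Tue (+1)  2046: Wed (+1)  2047: Thu (+1)
  2048: Sat (+2)  2049: Sun (+1) ✓  2050: Mon (+1)  2051: Tue (+1)
Sunday years: 2032, 2038, 2049 — 3 in total.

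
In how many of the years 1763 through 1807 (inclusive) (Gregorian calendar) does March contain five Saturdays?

21

March has 31 days; it has five Saturdays when Saturday falls among the first (month-length − 28) days — i.e. when March 1 is one of Saturday/Friday/Thursday.
March 1 by year: 1763:Tue 1764:Thu✓ 1765:Fri✓ 1766:Sat✓ 1767:Sun 1768:Tue 1769:Wed 1770:Thu✓ 1771:Fri✓ 1772:Sun 1773:Mon 1774:Tue 1775:Wed 1776:Fri✓ 1777:Sat✓ …(15 more)… 1793:Fri✓ 1794:Sat✓ 1795:Sun 1796:Tue 1797:Wed 1798:Thu✓ 1799:Fri✓ 1800:Sat✓ 1801:Sun 1802:Mon 1803:Tue 1804:Thu✓ 1805:Fri✓ 1806:Sat✓ 1807:Sun
Years with five Saturdays: 1764, 1765, 1766, 1770, 1771, 1776, 1777, 1781, 1782, 1783, 1787, 1788, 1792, 1793, 1794, 1798, 1799, 1800, 1804, 1805, 1806 → 21.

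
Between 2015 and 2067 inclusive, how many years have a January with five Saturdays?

24

January has 31 days; it has five Saturdays when Saturday falls among the first (month-length − 28) days — i.e. when January 1 is one of Saturday/Friday/Thursday.
January 1 by year: 2015:Thu✓ 2016:Fri✓ 2017:Sun 2018:Mon 2019:Tue 2020:Wed 2021:Fri✓ 2022:Sat✓ 2023:Sun 2024:Mon 2025:Wed 2026:Thu✓ 2027:Fri✓ 2028:Sat✓ 2029:Mon …(23 more)… 2053:Wed 2054:Thu✓ 2055:Fri✓ 2056:Sat✓ 2057:Mon 2058:Tue 2059:Wed 2060:Thu✓ 2061:Sat✓ 2062:Sun 2063:Mon 2064:Tue 2065:Thu✓ 2066:Fri✓ 2067:Sat✓
Years with five Saturdays: 2015, 2016, 2021, 2022, 2026, 2027, 2028, 2032, 2033, 2037, 2038, 2039, 2043, 2044, 2049, 2050, 2054, 2055, 2056, 2060, 2061, 2065, 2066, 2067 → 24.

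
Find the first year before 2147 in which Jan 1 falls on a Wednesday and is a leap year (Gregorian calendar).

Jan 1 advances by 2 weekdays after a leap year and by 1 after a common year.
2147: Jan 1 is Sunday.
2146: Saturday
2145: Friday
2144: Wednesday (leap)
2144 begins on a Wednesday and is a leap year.

2144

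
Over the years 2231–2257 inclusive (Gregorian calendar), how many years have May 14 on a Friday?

Track May 14's weekday year by year (advancing +1, or +2 across a Feb 29):
  2231: Sat  2232: Mon (+2)  2233: Tue (+1)  2234: Wed (+1)  2235: Thu (+1)
  2236: Sat (+2)  2237: Sun (+1)  2238: Mon (+1)  2239: Tue (+1)  2240: Thu (+2)
  2241: Fri (+1) ✓  2242: Sat (+1)  2243: Sun (+1)  2244: Tue (+2)  2245: Wed (+1)
  2246: Thu (+1)  2247: Fri (+1) ✓  2248: Sun (+2)  2249: Mon (+1)  2250: Tue (+1)
  2251: Wed (+1)  2252: Fri (+2) ✓  2253: Sat (+1)  2254: Sun (+1)  2255: Mon (+1)
  2256: Wed (+2)  2257: Thu (+1)
Friday years: 2241, 2247, 2252 — 3 in total.

3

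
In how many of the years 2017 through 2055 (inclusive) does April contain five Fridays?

11

April has 30 days; it has five Fridays when Friday falls among the first (month-length − 28) days — i.e. when April 1 is one of Friday/Thursday.
April 1 by year: 2017:Sat 2018:Sun 2019:Mon 2020:Wed 2021:Thu✓ 2022:Fri✓ 2023:Sat 2024:Mon 2025:Tue 2026:Wed 2027:Thu✓ 2028:Sat 2029:Sun 2030:Mon 2031:Tue …(9 more)… 2041:Mon 2042:Tue 2043:Wed 2044:Fri✓ 2045:Sat 2046:Sun 2047:Mon 2048:Wed 2049:Thu✓ 2050:Fri✓ 2051:Sat 2052:Mon 2053:Tue 2054:Wed 2055:Thu✓
Years with five Fridays: 2021, 2022, 2027, 2032, 2033, 2038, 2039, 2044, 2049, 2050, 2055 → 11.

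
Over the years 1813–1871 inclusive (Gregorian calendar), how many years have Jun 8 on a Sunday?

Track Jun 8's weekday year by year (advancing +1, or +2 across a Feb 29):
  1813: Tue  1814: Wed (+1)  1815: Thu (+1)  1816: Sat (+2)  1817: Sun (+1) ✓
  1818: Mon (+1)  1819: Tue (+1)  1820: Thu (+2)  1821: Fri (+1)  1822: Sat (+1)
  1823: Sun (+1) ✓  1824: Tue (+2)  1825: Wed (+1)  1826: Thu (+1)  … (31 more years) …
  1858: Tue (+1)  1859: Wed (+1)  1860: Fri (+2)  1861: Sat (+1)  1862: Sun (+1) ✓
  1863: Mon (+1)  1864: Wed (+2)  1865: Thu (+1)  1866: Fri (+1)  1867: Sat (+1)
  1868: Mon (+2)  1869: Tue (+1)  1870: Wed (+1)  1871: Thu (+1)
Sunday years: 1817, 1823, 1828, 1834, 1845, 1851, 1856, 1862 — 8 in total.

8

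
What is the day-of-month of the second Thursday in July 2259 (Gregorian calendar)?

14

July 1, 2259 is a Friday, so the first Thursday is the 7th.
The second Thursday is 7 + 7 = 14.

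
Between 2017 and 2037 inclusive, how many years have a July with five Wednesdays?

9

July has 31 days; it has five Wednesdays when Wednesday falls among the first (month-length − 28) days — i.e. when July 1 is one of Wednesday/Tuesday/Monday.
July 1 by year: 2017:Sat 2018:Sun 2019:Mon✓ 2020:Wed✓ 2021:Thu 2022:Fri 2023:Sat 2024:Mon✓ 2025:Tue✓ 2026:Wed✓ 2027:Thu 2028:Sat 2029:Sun 2030:Mon✓ 2031:Tue✓ 2032:Thu 2033:Fri 2034:Sat 2035:Sun 2036:Tue✓ 2037:Wed✓
Years with five Wednesdays: 2019, 2020, 2024, 2025, 2026, 2030, 2031, 2036, 2037 → 9.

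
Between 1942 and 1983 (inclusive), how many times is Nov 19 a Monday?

6

Track Nov 19's weekday year by year (advancing +1, or +2 across a Feb 29):
  1942: Thu  1943: Fri (+1)  1944: Sun (+2)  1945: Mon (+1) ✓  1946: Tue (+1)
  1947: Wed (+1)  1948: Fri (+2)  1949: Sat (+1)  1950: Sun (+1)  1951: Mon (+1) ✓
  1952: Wed (+2)  1953: Thu (+1)  1954: Fri (+1)  1955: Sat (+1)  … (14 more years) …
  1970: Thu (+1)  1971: Fri (+1)  1972: Sun (+2)  1973: Mon (+1) ✓  1974: Tue (+1)
  1975: Wed (+1)  1976: Fri (+2)  1977: Sat (+1)  1978: Sun (+1)  1979: Mon (+1) ✓
  1980: Wed (+2)  1981: Thu (+1)  1982: Fri (+1)  1983: Sat (+1)
Monday years: 1945, 1951, 1956, 1962, 1973, 1979 — 6 in total.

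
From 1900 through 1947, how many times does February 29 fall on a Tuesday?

Leap years in 1900–1947: 11 of them.
Feb 29 weekday advances by 5 (mod 7) from one leap year to the next four years later (or differs when a century non-leap intervenes).
Leap-day weekdays: 1904:Mon 1908:Sat 1912:Thu 1916:Tue✓ 1920:Sun 1924:Fri 1928:Wed 1932:Mon 1936:Sat 1940:Thu 1944:Tue✓
Tuesday: 1916, 1944 → 2.

2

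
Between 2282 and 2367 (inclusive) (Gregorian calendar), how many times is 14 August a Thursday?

Track 14 August's weekday year by year (advancing +1, or +2 across a Feb 29):
  2282: Mon  2283: Tue (+1)  2284: Thu (+2) ✓  2285: Fri (+1)  2286: Sat (+1)
  2287: Sun (+1)  2288: Tue (+2)  2289: Wed (+1)  2290: Thu (+1) ✓  2291: Fri (+1)
  2292: Sun (+2)  2293: Mon (+1)  2294: Tue (+1)  2295: Wed (+1)  … (58 more years) …
  2354: Sat (+1)  2355: Sun (+1)  2356: Tue (+2)  2357: Wed (+1)  2358: Thu (+1) ✓
  2359: Fri (+1)  2360: Sun (+2)  2361: Mon (+1)  2362: Tue (+1)  2363: Wed (+1)
  2364: Fri (+2)  2365: Sat (+1)  2366: Sun (+1)  2367: Mon (+1)
Thursday years: 2284, 2290, 2302, 2313, 2319, 2324, 2330, 2341, 2347, 2352, 2358 — 11 in total.

11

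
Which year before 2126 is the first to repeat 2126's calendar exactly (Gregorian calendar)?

2115

Two years share a calendar iff Jan 1 falls on the same weekday and both are leap or both are common. 2126: Jan 1 is Tuesday, common year.
2125: Jan 1 Monday, common
2124: Jan 1 Saturday, leap
2123: Jan 1 Friday, common
2122: Jan 1 Thursday, common
2121: Jan 1 Wednesday, common
2120: Jan 1 Monday, leap
2119: Jan 1 Sunday, common
2118: Jan 1 Saturday, common
2117: Jan 1 Friday, common
2116: Jan 1 Wednesday, leap
2115: Jan 1 Tuesday, common
2115 matches on both conditions.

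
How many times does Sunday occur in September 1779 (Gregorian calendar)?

4

September 1779 has 30 days and begins on Wednesday.
The first Sunday is September 5.
Sundays fall on 5, 12, 19, 26 — that's 4.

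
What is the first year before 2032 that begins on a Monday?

2029

Jan 1 advances by 2 weekdays after a leap year and by 1 after a common year.
2032: Jan 1 is Thursday (leap).
2031: Wednesday
2030: Tuesday
2029: Monday
2029 begins on a Monday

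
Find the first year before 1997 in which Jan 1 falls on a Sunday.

Jan 1 advances by 2 weekdays after a leap year and by 1 after a common year.
1997: Jan 1 is Wednesday.
1996: Monday (leap)
1995: Sunday
1995 begins on a Sunday

1995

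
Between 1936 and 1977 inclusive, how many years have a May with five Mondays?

May has 31 days; it has five Mondays when Monday falls among the first (month-length − 28) days — i.e. when May 1 is one of Monday/Sunday/Saturday.
May 1 by year: 1936:Fri 1937:Sat✓ 1938:Sun✓ 1939:Mon✓ 1940:Wed 1941:Thu 1942:Fri 1943:Sat✓ 1944:Mon✓ 1945:Tue 1946:Wed 1947:Thu 1948:Sat✓ 1949:Sun✓ 1950:Mon✓ …(12 more)… 1963:Wed 1964:Fri 1965:Sat✓ 1966:Sun✓ 1967:Mon✓ 1968:Wed 1969:Thu 1970:Fri 1971:Sat✓ 1972:Mon✓ 1973:Tue 1974:Wed 1975:Thu 1976:Sat✓ 1977:Sun✓
Years with five Mondays: 1937, 1938, 1939, 1943, 1944, 1948, 1949, 1950, 1954, 1955, 1960, 1961, 1965, 1966, 1967, 1971, 1972, 1976, 1977 → 19.

19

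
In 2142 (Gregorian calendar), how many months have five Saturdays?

4

A month of length L has five Saturdays iff its first Saturday is on day ≤ L−28 (so day 1–3 in a 31-day month, 1–2 in a 30-day month, day 1 in a leap February).
Checking each month of 2142: Jan starts Mon (31d); Feb starts Thu (28d); Mar starts Thu (31d) ✓; Apr starts Sun (30d); May starts Tue (31d); Jun starts Fri (30d) ✓; Jul starts Sun (31d); Aug starts Wed (31d); Sep starts Sat (30d) ✓; Oct starts Mon (31d); Nov starts Thu (30d); Dec starts Sat (31d) ✓.
Five-Saturday months: March, June, September, December → 4.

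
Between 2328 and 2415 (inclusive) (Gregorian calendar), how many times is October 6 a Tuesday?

Track October 6's weekday year by year (advancing +1, or +2 across a Feb 29):
  2328: Sat  2329: Sun (+1)  2330: Mon (+1)  2331: Tue (+1) ✓  2332: Thu (+2)
  2333: Fri (+1)  2334: Sat (+1)  2335: Sun (+1)  2336: Tue (+2) ✓  2337: Wed (+1)
  2338: Thu (+1)  2339: Fri (+1)  2340: Sun (+2)  2341: Mon (+1)  … (60 more years) …
  2402: Sun (+1)  2403: Mon (+1)  2404: Wed (+2)  2405: Thu (+1)  2406: Fri (+1)
  2407: Sat (+1)  2408: Mon (+2)  2409: Tue (+1) ✓  2410: Wed (+1)  2411: Thu (+1)
  2412: Sat (+2)  2413: Sun (+1)  2414: Mon (+1)  2415: Tue (+1) ✓
Tuesday years: 2331, 2336, 2342, 2353, 2359, 2364, 2370, 2381, 2387, 2392, 2398, 2409, 2415 — 13 in total.

13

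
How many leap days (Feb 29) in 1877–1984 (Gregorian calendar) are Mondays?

Leap years in 1877–1984: 26 of them.
Feb 29 weekday advances by 5 (mod 7) from one leap year to the next four years later (or differs when a century non-leap intervenes).
Leap-day weekdays: 1880:Sun 1884:Fri 1888:Wed 1892:Mon✓ 1896:Sat 1904:Mon✓ 1908:Sat 1912:Thu 1916:Tue 1920:Sun 1924:Fri 1928:Wed 1932:Mon✓ 1936:Sat 1940:Thu 1944:Tue 1948:Sun 1952:Fri 1956:Wed 1960:Mon✓ 1964:Sat 1968:Thu 1972:Tue 1976:Sun 1980:Fri 1984:Wed
Monday: 1892, 1904, 1932, 1960 → 4.

4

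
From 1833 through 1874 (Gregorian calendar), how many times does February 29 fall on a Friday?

1

Leap years in 1833–1874: 10 of them.
Feb 29 weekday advances by 5 (mod 7) from one leap year to the next four years later (or differs when a century non-leap intervenes).
Leap-day weekdays: 1836:Mon 1840:Sat 1844:Thu 1848:Tue 1852:Sun 1856:Fri✓ 1860:Wed 1864:Mon 1868:Sat 1872:Thu
Friday: 1856 → 1.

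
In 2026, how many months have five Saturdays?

4

A month of length L has five Saturdays iff its first Saturday is on day ≤ L−28 (so day 1–3 in a 31-day month, 1–2 in a 30-day month, day 1 in a leap February).
Checking each month of 2026: Jan starts Thu (31d) ✓; Feb starts Sun (28d); Mar starts Sun (31d); Apr starts Wed (30d); May starts Fri (31d) ✓; Jun starts Mon (30d); Jul starts Wed (31d); Aug starts Sat (31d) ✓; Sep starts Tue (30d); Oct starts Thu (31d) ✓; Nov starts Sun (30d); Dec starts Tue (31d).
Five-Saturday months: January, May, August, October → 4.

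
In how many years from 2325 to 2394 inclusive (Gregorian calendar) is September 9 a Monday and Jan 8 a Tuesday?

Check each year's weekday for September 9 and Jan 8:
  2325: Wed/Thu  2326: Thu/Fri  2327: Fri/Sat  2328: Sun/Sun  2329: Mon/Tue ✓  2330: Tue/Wed  2331: Wed/Thu  2332: Fri/Fri  2333: Sat/Sun  2334: Sun/Mon  2335: Mon/Tue ✓  2336: Wed/Wed  2337: Thu/Fri  2338: Fri/Sat  …(42 more)…  2381: Wed/Thu  2382: Thu/Fri  2383: Fri/Sat  2384: Sun/Sun  2385: Mon/Tue ✓  2386: Tue/Wed  2387: Wed/Thu  2388: Fri/Fri  2389: Sat/Sun  2390: Sun/Mon  2391: Mon/Tue ✓  2392: Wed/Wed  2393: Thu/Fri  2394: Fri/Sat
Both conditions hold in: 2329, 2335, 2346, 2357, 2363, 2374, 2385, 2391 — 8.

8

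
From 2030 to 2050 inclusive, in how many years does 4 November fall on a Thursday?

3

Track 4 November's weekday year by year (advancing +1, or +2 across a Feb 29):
  2030: Mon  2031: Tue (+1)  2032: Thu (+2) ✓  2033: Fri (+1)  2034: Sat (+1)
  2035: Sun (+1)  2036: Tue (+2)  2037: Wed (+1)  2038: Thu (+1) ✓  2039: Fri (+1)
  2040: Sun (+2)  2041: Mon (+1)  2042: Tue (+1)  2043: Wed (+1)  2044: Fri (+2)
  2045: Sat (+1)  2046: Sun (+1)  2047: Mon (+1)  2048: Wed (+2)  2049: Thu (+1) ✓
  2050: Fri (+1)
Thursday years: 2032, 2038, 2049 — 3 in total.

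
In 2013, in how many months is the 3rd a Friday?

1

Check the 3rd of each month of 2013: Jan 3: Thu, Feb 3: Sun, Mar 3: Sun, Apr 3: Wed, May 3: Fri, Jun 3: Mon, Jul 3: Wed, Aug 3: Sat, Sep 3: Tue, Oct 3: Thu, Nov 3: Sun, Dec 3: Tue.
Friday occurs in May — 1 month.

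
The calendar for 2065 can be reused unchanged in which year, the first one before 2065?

2054

Two years share a calendar iff Jan 1 falls on the same weekday and both are leap or both are common. 2065: Jan 1 is Thursday, common year.
2064: Jan 1 Tuesday, leap
2063: Jan 1 Monday, common
2062: Jan 1 Sunday, common
2061: Jan 1 Saturday, common
2060: Jan 1 Thursday, leap
2059: Jan 1 Wednesday, common
2058: Jan 1 Tuesday, common
2057: Jan 1 Monday, common
2056: Jan 1 Saturday, leap
2055: Jan 1 Friday, common
2054: Jan 1 Thursday, common
2054 matches on both conditions.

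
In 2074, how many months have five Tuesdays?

4

A month of length L has five Tuesdays iff its first Tuesday is on day ≤ L−28 (so day 1–3 in a 31-day month, 1–2 in a 30-day month, day 1 in a leap February).
Checking each month of 2074: Jan starts Mon (31d) ✓; Feb starts Thu (28d); Mar starts Thu (31d); Apr starts Sun (30d); May starts Tue (31d) ✓; Jun starts Fri (30d); Jul starts Sun (31d) ✓; Aug starts Wed (31d); Sep starts Sat (30d); Oct starts Mon (31d) ✓; Nov starts Thu (30d); Dec starts Sat (31d).
Five-Tuesday months: January, May, July, October → 4.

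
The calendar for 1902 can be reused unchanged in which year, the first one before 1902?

Two years share a calendar iff Jan 1 falls on the same weekday and both are leap or both are common. 1902: Jan 1 is Wednesday, common year.
1901: Jan 1 Tuesday, common
1900: Jan 1 Monday, common
1899: Jan 1 Sunday, common
1898: Jan 1 Saturday, common
1897: Jan 1 Friday, common
1896: Jan 1 Wednesday, leap
1895: Jan 1 Tuesday, common
1894: Jan 1 Monday, common
1893: Jan 1 Sunday, common
1892: Jan 1 Friday, leap
1891: Jan 1 Thursday, common
1890: Jan 1 Wednesday, common
1890 matches on both conditions.

1890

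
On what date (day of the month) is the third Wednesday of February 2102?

February 1, 2102 is a Wednesday, so the first Wednesday is the 1st.
The third Wednesday is 1 + 14 = 15.

15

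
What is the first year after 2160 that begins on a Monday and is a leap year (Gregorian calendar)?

2176

Jan 1 advances by 2 weekdays after a leap year and by 1 after a common year.
2160: Jan 1 is Tuesday (leap).
2161: Thursday
2162: Friday
2163: Saturday
2164: Sunday (leap)
2165: Tuesday
2166: Wednesday
2167: Thursday
2168: Friday (leap)
2169: Sunday
2170: Monday
2171: Tuesday
2172: Wednesday (leap)
2173: Friday
2174: Saturday
2175: Sunday
2176: Monday (leap)
2176 begins on a Monday and is a leap year.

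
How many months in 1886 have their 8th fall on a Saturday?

Check the 8th of each month of 1886: Jan 8: Fri, Feb 8: Mon, Mar 8: Mon, Apr 8: Thu, May 8: Sat, Jun 8: Tue, Jul 8: Thu, Aug 8: Sun, Sep 8: Wed, Oct 8: Fri, Nov 8: Mon, Dec 8: Wed.
Saturday occurs in May — 1 month.

1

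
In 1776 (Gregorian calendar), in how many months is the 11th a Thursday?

Check the 11th of each month of 1776: Jan 11: Thu, Feb 11: Sun, Mar 11: Mon, Apr 11: Thu, May 11: Sat, Jun 11: Tue, Jul 11: Thu, Aug 11: Sun, Sep 11: Wed, Oct 11: Fri, Nov 11: Mon, Dec 11: Wed.
Thursday occurs in January, April, July — 3 months.

3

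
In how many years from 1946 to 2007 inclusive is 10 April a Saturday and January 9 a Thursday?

0

Check each year's weekday for 10 April and January 9:
  1946: Wed/Wed  1947: Thu/Thu  1948: Sat/Fri  1949: Sun/Sun  1950: Mon/Mon  1951: Tue/Tue  1952: Thu/Wed  1953: Fri/Fri  1954: Sat/Sat  1955: Sun/Sun  1956: Tue/Mon  1957: Wed/Wed  1958: Thu/Thu  1959: Fri/Fri  …(34 more)…  1994: Sun/Sun  1995: Mon/Mon  1996: Wed/Tue  1997: Thu/Thu  1998: Fri/Fri  1999: Sat/Sat  2000: Mon/Sun  2001: Tue/Tue  2002: Wed/Wed  2003: Thu/Thu  2004: Sat/Fri  2005: Sun/Sun  2006: Mon/Mon  2007: Tue/Tue
Both conditions hold in: no year — 0.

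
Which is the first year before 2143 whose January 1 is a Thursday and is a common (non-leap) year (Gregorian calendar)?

Jan 1 advances by 2 weekdays after a leap year and by 1 after a common year.
2143: Jan 1 is Tuesday.
2142: Monday
2141: Sunday
2140: Friday (leap)
2139: Thursday
2139 begins on a Thursday and is a common year.

2139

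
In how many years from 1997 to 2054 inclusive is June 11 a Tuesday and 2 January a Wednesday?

Check each year's weekday for June 11 and 2 January:
  1997: Wed/Thu  1998: Thu/Fri  1999: Fri/Sat  2000: Sun/Sun  2001: Mon/Tue  2002: Tue/Wed ✓  2003: Wed/Thu  2004: Fri/Fri  2005: Sat/Sun  2006: Sun/Mon  2007: Mon/Tue  2008: Wed/Wed  2009: Thu/Fri  2010: Fri/Sat  …(30 more)…  2041: Tue/Wed ✓  2042: Wed/Thu  2043: Thu/Fri  2044: Sat/Sat  2045: Sun/Mon  2046: Mon/Tue  2047: Tue/Wed ✓  2048: Thu/Thu  2049: Fri/Sat  2050: Sat/Sun  2051: Sun/Mon  2052: Tue/Tue  2053: Wed/Thu  2054: Thu/Fri
Both conditions hold in: 2002, 2013, 2019, 2030, 2041, 2047 — 6.

6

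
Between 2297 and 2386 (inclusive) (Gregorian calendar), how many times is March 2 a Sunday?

13

Track March 2's weekday year by year (advancing +1, or +2 across a Feb 29):
  2297: Tue  2298: Wed (+1)  2299: Thu (+1)  2300: Fri (+1)  2301: Sat (+1)
  2302: Sun (+1) ✓  2303: Mon (+1)  2304: Wed (+2)  2305: Thu (+1)  2306: Fri (+1)
  2307: Sat (+1)  2308: Mon (+2)  2309: Tue (+1)  2310: Wed (+1)  … (62 more years) …
  2373: Fri (+1)  2374: Sat (+1)  2375: Sun (+1) ✓  2376: Tue (+2)  2377: Wed (+1)
  2378: Thu (+1)  2379: Fri (+1)  2380: Sun (+2) ✓  2381: Mon (+1)  2382: Tue (+1)
  2383: Wed (+1)  2384: Fri (+2)  2385: Sat (+1)  2386: Sun (+1) ✓
Sunday years: 2302, 2313, 2319, 2324, 2330, 2341, 2347, 2352, 2358, 2369, 2375, 2380, 2386 — 13 in total.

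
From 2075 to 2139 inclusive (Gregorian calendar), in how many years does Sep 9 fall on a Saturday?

Track Sep 9's weekday year by year (advancing +1, or +2 across a Feb 29):
  2075: Mon  2076: Wed (+2)  2077: Thu (+1)  2078: Fri (+1)  2079: Sat (+1) ✓
  2080: Mon (+2)  2081: Tue (+1)  2082: Wed (+1)  2083: Thu (+1)  2084: Sat (+2) ✓
  2085: Sun (+1)  2086: Mon (+1)  2087: Tue (+1)  2088: Thu (+2)  … (37 more years) …
  2126: Mon (+1)  2127: Tue (+1)  2128: Thu (+2)  2129: Fri (+1)  2130: Sat (+1) ✓
  2131: Sun (+1)  2132: Tue (+2)  2133: Wed (+1)  2134: Thu (+1)  2135: Fri (+1)
  2136: Sun (+2)  2137: Mon (+1)  2138: Tue (+1)  2139: Wed (+1)
Saturday years: 2079, 2084, 2090, 2102, 2113, 2119, 2124, 2130 — 8 in total.

8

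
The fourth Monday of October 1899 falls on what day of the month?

October 1, 1899 is a Sunday, so the first Monday is the 2nd.
The fourth Monday is 2 + 21 = 23.

23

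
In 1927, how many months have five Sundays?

A month of length L has five Sundays iff its first Sunday is on day ≤ L−28 (so day 1–3 in a 31-day month, 1–2 in a 30-day month, day 1 in a leap February).
Checking each month of 1927: Jan starts Sat (31d) ✓; Feb starts Tue (28d); Mar starts Tue (31d); Apr starts Fri (30d); May starts Sun (31d) ✓; Jun starts Wed (30d); Jul starts Fri (31d) ✓; Aug starts Mon (31d); Sep starts Thu (30d); Oct starts Sat (31d) ✓; Nov starts Tue (30d); Dec starts Thu (31d).
Five-Sunday months: January, May, July, October → 4.

4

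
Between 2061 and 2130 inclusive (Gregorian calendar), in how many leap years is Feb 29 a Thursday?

2

Leap years in 2061–2130: 16 of them.
Feb 29 weekday advances by 5 (mod 7) from one leap year to the next four years later (or differs when a century non-leap intervenes).
Leap-day weekdays: 2064:Fri 2068:Wed 2072:Mon 2076:Sat 2080:Thu✓ 2084:Tue 2088:Sun 2092:Fri 2096:Wed 2104:Fri 2108:Wed 2112:Mon 2116:Sat 2120:Thu✓ 2124:Tue 2128:Sun
Thursday: 2080, 2120 → 2.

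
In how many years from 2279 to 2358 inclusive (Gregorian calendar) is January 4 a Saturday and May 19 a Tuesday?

3

Check each year's weekday for January 4 and May 19:
  2279: Sat/Mon  2280: Sun/Wed  2281: Tue/Thu  2282: Wed/Fri  2283: Thu/Sat  2284: Fri/Mon  2285: Sun/Tue  2286: Mon/Wed  2287: Tue/Thu  2288: Wed/Sat  2289: Fri/Sun  2290: Sat/Mon  2291: Sun/Tue  2292: Mon/Thu  …(52 more)…  2345: Thu/Sat  2346: Fri/Sun  2347: Sat/Mon  2348: Sun/Wed  2349: Tue/Thu  2350: Wed/Fri  2351: Thu/Sat  2352: Fri/Mon  2353: Sun/Tue  2354: Mon/Wed  2355: Tue/Thu  2356: Wed/Sat  2357: Fri/Sun  2358: Sat/Mon
Both conditions hold in: 2296, 2308, 2336 — 3.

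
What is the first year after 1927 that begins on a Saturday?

1938

Jan 1 advances by 2 weekdays after a leap year and by 1 after a common year.
1927: Jan 1 is Saturday.
1928: Sunday (leap)
1929: Tuesday
1930: Wednesday
1931: Thursday
1932: Friday (leap)
1933: Sunday
1934: Monday
1935: Tuesday
1936: Wednesday (leap)
1937: Friday
1938: Saturday
1938 begins on a Saturday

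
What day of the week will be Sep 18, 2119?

January 1, 2119 is a Sunday.
September 18 is day 261 of the year, i.e. 260 days after Jan 1.
260 mod 7 = 1, so advance 1 weekday from Sunday: Monday.

Monday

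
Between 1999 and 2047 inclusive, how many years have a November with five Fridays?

15

November has 30 days; it has five Fridays when Friday falls among the first (month-length − 28) days — i.e. when November 1 is one of Friday/Thursday.
November 1 by year: 1999:Mon 2000:Wed 2001:Thu✓ 2002:Fri✓ 2003:Sat 2004:Mon 2005:Tue 2006:Wed 2007:Thu✓ 2008:Sat 2009:Sun 2010:Mon 2011:Tue 2012:Thu✓ 2013:Fri✓ …(19 more)… 2033:Tue 2034:Wed 2035:Thu✓ 2036:Sat 2037:Sun 2038:Mon 2039:Tue 2040:Thu✓ 2041:Fri✓ 2042:Sat 2043:Sun 2044:Tue 2045:Wed 2046:Thu✓ 2047:Fri✓
Years with five Fridays: 2001, 2002, 2007, 2012, 2013, 2018, 2019, 2024, 2029, 2030, 2035, 2040, 2041, 2046, 2047 → 15.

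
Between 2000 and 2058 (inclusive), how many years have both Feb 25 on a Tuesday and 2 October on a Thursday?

Check each year's weekday for Feb 25 and 2 October:
  2000: Fri/Mon  2001: Sun/Tue  2002: Mon/Wed  2003: Tue/Thu ✓  2004: Wed/Sat  2005: Fri/Sun  2006: Sat/Mon  2007: Sun/Tue  2008: Mon/Thu  2009: Wed/Fri  2010: Thu/Sat  2011: Fri/Sun  2012: Sat/Tue  2013: Mon/Wed  …(31 more)…  2045: Sat/Mon  2046: Sun/Tue  2047: Mon/Wed  2048: Tue/Fri  2049: Thu/Sat  2050: Fri/Sun  2051: Sat/Mon  2052: Sun/Wed  2053: Tue/Thu ✓  2054: Wed/Fri  2055: Thu/Sat  2056: Fri/Mon  2057: Sun/Tue  2058: Mon/Wed
Both conditions hold in: 2003, 2014, 2025, 2031, 2042, 2053 — 6.

6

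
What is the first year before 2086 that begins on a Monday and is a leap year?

Jan 1 advances by 2 weekdays after a leap year and by 1 after a common year.
2086: Jan 1 is Tuesday.
2085: Monday
2084: Saturday (leap)
2083: Friday
2082: Thursday
2081: Wednesday
2080: Monday (leap)
2080 begins on a Monday and is a leap year.

2080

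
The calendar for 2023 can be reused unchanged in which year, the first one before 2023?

Two years share a calendar iff Jan 1 falls on the same weekday and both are leap or both are common. 2023: Jan 1 is Sunday, common year.
2022: Jan 1 Saturday, common
2021: Jan 1 Friday, common
2020: Jan 1 Wednesday, leap
2019: Jan 1 Tuesday, common
2018: Jan 1 Monday, common
2017: Jan 1 Sunday, common
2017 matches on both conditions.

2017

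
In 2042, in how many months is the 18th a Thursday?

Check the 18th of each month of 2042: Jan 18: Sat, Feb 18: Tue, Mar 18: Tue, Apr 18: Fri, May 18: Sun, Jun 18: Wed, Jul 18: Fri, Aug 18: Mon, Sep 18: Thu, Oct 18: Sat, Nov 18: Tue, Dec 18: Thu.
Thursday occurs in September, December — 2 months.

2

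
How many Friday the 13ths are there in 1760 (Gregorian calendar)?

Check the 13th of each month of 1760: Jan 13: Sun, Feb 13: Wed, Mar 13: Thu, Apr 13: Sun, May 13: Tue, Jun 13: Fri, Jul 13: Sun, Aug 13: Wed, Sep 13: Sat, Oct 13: Mon, Nov 13: Thu, Dec 13: Sat.
Friday occurs in June — 1 month.

1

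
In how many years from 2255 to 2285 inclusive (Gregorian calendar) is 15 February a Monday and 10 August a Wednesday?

Check each year's weekday for 15 February and 10 August:
  2255: Thu/Fri  2256: Fri/Sun  2257: Sun/Mon  2258: Mon/Tue  2259: Tue/Wed  2260: Wed/Fri  2261: Fri/Sat  2262: Sat/Sun  2263: Sun/Mon  2264: Mon/Wed ✓  2265: Wed/Thu  2266: Thu/Fri  2267: Fri/Sat  2268: Sat/Mon  …(3 more)…  2272: Thu/Sat  2273: Sat/Sun  2274: Sun/Mon  2275: Mon/Tue  2276: Tue/Thu  2277: Thu/Fri  2278: Fri/Sat  2279: Sat/Sun  2280: Sun/Tue  2281: Tue/Wed  2282: Wed/Thu  2283: Thu/Fri  2284: Fri/Sun  2285: Sun/Mon
Both conditions hold in: 2264 — 1.

1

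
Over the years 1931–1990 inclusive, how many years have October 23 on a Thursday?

8

Track October 23's weekday year by year (advancing +1, or +2 across a Feb 29):
  1931: Fri  1932: Sun (+2)  1933: Mon (+1)  1934: Tue (+1)  1935: Wed (+1)
  1936: Fri (+2)  1937: Sat (+1)  1938: Sun (+1)  1939: Mon (+1)  1940: Wed (+2)
  1941: Thu (+1) ✓  1942: Fri (+1)  1943: Sat (+1)  1944: Mon (+2)  … (32 more years) …
  1977: Sun (+1)  1978: Mon (+1)  1979: Tue (+1)  1980: Thu (+2) ✓  1981: Fri (+1)
  1982: Sat (+1)  1983: Sun (+1)  1984: Tue (+2)  1985: Wed (+1)  1986: Thu (+1) ✓
  1987: Fri (+1)  1988: Sun (+2)  1989: Mon (+1)  1990: Tue (+1)
Thursday years: 1941, 1947, 1952, 1958, 1969, 1975, 1980, 1986 — 8 in total.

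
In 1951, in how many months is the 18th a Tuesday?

2

Check the 18th of each month of 1951: Jan 18: Thu, Feb 18: Sun, Mar 18: Sun, Apr 18: Wed, May 18: Fri, Jun 18: Mon, Jul 18: Wed, Aug 18: Sat, Sep 18: Tue, Oct 18: Thu, Nov 18: Sun, Dec 18: Tue.
Tuesday occurs in September, December — 2 months.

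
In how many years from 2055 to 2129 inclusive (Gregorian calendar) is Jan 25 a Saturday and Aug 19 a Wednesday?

2

Check each year's weekday for Jan 25 and Aug 19:
  2055: Mon/Thu  2056: Tue/Sat  2057: Thu/Sun  2058: Fri/Mon  2059: Sat/Tue  2060: Sun/Thu  2061: Tue/Fri  2062: Wed/Sat  2063: Thu/Sun  2064: Fri/Tue  2065: Sun/Wed  2066: Mon/Thu  2067: Tue/Fri  2068: Wed/Sun  …(47 more)…  2116: Sat/Wed ✓  2117: Mon/Thu  2118: Tue/Fri  2119: Wed/Sat  2120: Thu/Mon  2121: Sat/Tue  2122: Sun/Wed  2123: Mon/Thu  2124: Tue/Sat  2125: Thu/Sun  2126: Fri/Mon  2127: Sat/Tue  2128: Sun/Thu  2129: Tue/Fri
Both conditions hold in: 2076, 2116 — 2.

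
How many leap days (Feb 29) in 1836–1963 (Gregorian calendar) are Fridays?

Leap years in 1836–1963: 31 of them.
Feb 29 weekday advances by 5 (mod 7) from one leap year to the next four years later (or differs when a century non-leap intervenes).
Leap-day weekdays: 1836:Mon 1840:Sat 1844:Thu 1848:Tue 1852:Sun 1856:Fri✓ 1860:Wed 1864:Mon 1868:Sat 1872:Thu 1876:Tue 1880:Sun 1884:Fri✓ …(5 more)… 1912:Thu 1916:Tue 1920:Sun 1924:Fri✓ 1928:Wed 1932:Mon 1936:Sat 1940:Thu 1944:Tue 1948:Sun 1952:Fri✓ 1956:Wed 1960:Mon
Friday: 1856, 1884, 1924, 1952 → 4.

4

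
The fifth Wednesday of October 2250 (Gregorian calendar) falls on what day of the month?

October 1, 2250 is a Tuesday, so the first Wednesday is the 2nd.
The fifth Wednesday is 2 + 28 = 30.

30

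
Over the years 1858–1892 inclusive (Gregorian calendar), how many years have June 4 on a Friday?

5

Track June 4's weekday year by year (advancing +1, or +2 across a Feb 29):
  1858: Fri ✓  1859: Sat (+1)  1860: Mon (+2)  1861: Tue (+1)  1862: Wed (+1)
  1863: Thu (+1)  1864: Sat (+2)  1865: Sun (+1)  1866: Mon (+1)  1867: Tue (+1)
  1868: Thu (+2)  1869: Fri (+1) ✓  1870: Sat (+1)  1871: Sun (+1)  … (7 more years) …
  1879: Wed (+1)  1880: Fri (+2) ✓  1881: Sat (+1)  1882: Sun (+1)  1883: Mon (+1)
  1884: Wed (+2)  1885: Thu (+1)  1886: Fri (+1) ✓  1887: Sat (+1)  1888: Mon (+2)
  1889: Tue (+1)  1890: Wed (+1)  1891: Thu (+1)  1892: Sat (+2)
Friday years: 1858, 1869, 1875, 1880, 1886 — 5 in total.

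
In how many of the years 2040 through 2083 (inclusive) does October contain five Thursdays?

October has 31 days; it has five Thursdays when Thursday falls among the first (month-length − 28) days — i.e. when October 1 is one of Thursday/Wednesday/Tuesday.
October 1 by year: 2040:Mon 2041:Tue✓ 2042:Wed✓ 2043:Thu✓ 2044:Sat 2045:Sun 2046:Mon 2047:Tue✓ 2048:Thu✓ 2049:Fri 2050:Sat 2051:Sun 2052:Tue✓ 2053:Wed✓ 2054:Thu✓ …(14 more)… 2069:Tue✓ 2070:Wed✓ 2071:Thu✓ 2072:Sat 2073:Sun 2074:Mon 2075:Tue✓ 2076:Thu✓ 2077:Fri 2078:Sat 2079:Sun 2080:Tue✓ 2081:Wed✓ 2082:Thu✓ 2083:Fri
Years with five Thursdays: 2041, 2042, 2043, 2047, 2048, 2052, 2053, 2054, 2058, 2059, 2064, 2065, 2069, 2070, 2071, 2075, 2076, 2080, 2081, 2082 → 20.

20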